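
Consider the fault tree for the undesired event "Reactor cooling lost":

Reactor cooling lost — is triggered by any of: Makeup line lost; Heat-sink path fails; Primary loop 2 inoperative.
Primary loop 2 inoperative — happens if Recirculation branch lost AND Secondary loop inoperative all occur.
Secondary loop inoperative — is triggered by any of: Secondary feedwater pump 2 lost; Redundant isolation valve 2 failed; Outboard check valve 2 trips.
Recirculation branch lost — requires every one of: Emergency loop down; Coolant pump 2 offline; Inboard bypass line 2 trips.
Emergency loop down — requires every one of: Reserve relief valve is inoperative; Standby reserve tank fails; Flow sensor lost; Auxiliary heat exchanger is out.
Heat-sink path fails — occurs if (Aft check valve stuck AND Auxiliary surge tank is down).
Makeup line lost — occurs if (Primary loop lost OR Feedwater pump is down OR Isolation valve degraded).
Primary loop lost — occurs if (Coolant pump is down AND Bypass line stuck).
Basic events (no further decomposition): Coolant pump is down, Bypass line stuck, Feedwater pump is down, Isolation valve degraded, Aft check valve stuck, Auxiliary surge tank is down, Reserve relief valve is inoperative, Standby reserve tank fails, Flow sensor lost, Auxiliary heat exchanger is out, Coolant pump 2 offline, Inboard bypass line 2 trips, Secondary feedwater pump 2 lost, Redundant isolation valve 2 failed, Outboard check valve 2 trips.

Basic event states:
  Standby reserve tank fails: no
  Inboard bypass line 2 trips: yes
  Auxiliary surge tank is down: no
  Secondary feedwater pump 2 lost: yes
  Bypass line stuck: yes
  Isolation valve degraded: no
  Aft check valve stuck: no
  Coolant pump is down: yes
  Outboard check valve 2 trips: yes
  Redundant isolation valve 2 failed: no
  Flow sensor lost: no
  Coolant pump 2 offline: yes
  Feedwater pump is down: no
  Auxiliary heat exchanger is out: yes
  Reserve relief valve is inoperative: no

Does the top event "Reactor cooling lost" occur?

Yes

Primary loop lost [AND]: Coolant pump is down=occurs, Bypass line stuck=occurs → all inputs occur → occurs.
Makeup line lost [OR]: Primary loop lost=occurs, Feedwater pump is down=not, Isolation valve degraded=not → at least one input occurs → occurs.
Heat-sink path fails [AND]: Aft check valve stuck=not, Auxiliary surge tank is down=not → not all inputs occur → does not occur.
Emergency loop down [AND]: Reserve relief valve is inoperative=not, Standby reserve tank fails=not, Flow sensor lost=not, Auxiliary heat exchanger is out=occurs → not all inputs occur → does not occur.
Recirculation branch lost [AND]: Emergency loop down=not, Coolant pump 2 offline=occurs, Inboard bypass line 2 trips=occurs → not all inputs occur → does not occur.
Secondary loop inoperative [OR]: Secondary feedwater pump 2 lost=occurs, Redundant isolation valve 2 failed=not, Outboard check valve 2 trips=occurs → at least one input occurs → occurs.
Primary loop 2 inoperative [AND]: Recirculation branch lost=not, Secondary loop inoperative=occurs → not all inputs occur → does not occur.
Reactor cooling lost [OR]: Makeup line lost=occurs, Heat-sink path fails=not, Primary loop 2 inoperative=not → at least one input occurs → occurs.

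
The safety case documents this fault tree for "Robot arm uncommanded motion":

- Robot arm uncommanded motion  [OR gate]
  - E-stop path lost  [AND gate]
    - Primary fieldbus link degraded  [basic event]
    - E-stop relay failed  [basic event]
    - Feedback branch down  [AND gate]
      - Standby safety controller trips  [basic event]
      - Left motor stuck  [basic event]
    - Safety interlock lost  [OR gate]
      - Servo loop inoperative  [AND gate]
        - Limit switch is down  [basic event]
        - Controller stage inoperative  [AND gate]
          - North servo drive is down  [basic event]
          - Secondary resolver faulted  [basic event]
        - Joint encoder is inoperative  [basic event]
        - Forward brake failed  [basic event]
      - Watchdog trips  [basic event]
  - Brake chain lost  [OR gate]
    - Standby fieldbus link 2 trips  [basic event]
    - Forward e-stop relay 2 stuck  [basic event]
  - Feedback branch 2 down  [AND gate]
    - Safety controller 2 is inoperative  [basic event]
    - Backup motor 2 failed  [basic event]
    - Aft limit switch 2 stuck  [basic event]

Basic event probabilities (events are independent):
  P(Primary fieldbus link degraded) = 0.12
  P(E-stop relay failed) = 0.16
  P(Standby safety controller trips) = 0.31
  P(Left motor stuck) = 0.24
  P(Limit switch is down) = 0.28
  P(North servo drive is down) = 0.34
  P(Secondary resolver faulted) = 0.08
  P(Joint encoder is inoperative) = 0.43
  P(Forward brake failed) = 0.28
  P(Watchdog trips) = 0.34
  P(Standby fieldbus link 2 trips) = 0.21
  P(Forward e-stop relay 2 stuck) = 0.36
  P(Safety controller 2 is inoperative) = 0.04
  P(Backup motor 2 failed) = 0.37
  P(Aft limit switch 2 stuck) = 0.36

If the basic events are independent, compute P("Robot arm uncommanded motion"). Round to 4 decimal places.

P(Feedback branch down) [AND] = 0.31 × 0.24 = 0.074400
P(Controller stage inoperative) [AND] = 0.34 × 0.08 = 0.027200
P(Servo loop inoperative) [AND] = 0.28 × 0.027200 × 0.43 × 0.28 = 0.000917
P(Safety interlock lost) [OR] = 1 − (1−0.000917) × (1−0.34) = 0.340605
P(E-stop path lost) [AND] = 0.12 × 0.16 × 0.074400 × 0.340605 = 0.000487
P(Brake chain lost) [OR] = 1 − (1−0.21) × (1−0.36) = 0.494400
P(Feedback branch 2 down) [AND] = 0.04 × 0.37 × 0.36 = 0.005328
P(Robot arm uncommanded motion) [OR] = 1 − (1−0.000487) × (1−0.494400) × (1−0.005328) = 0.497339
Rounded to 4 decimal places: P(Robot arm uncommanded motion) ≈ 0.4973.

0.4973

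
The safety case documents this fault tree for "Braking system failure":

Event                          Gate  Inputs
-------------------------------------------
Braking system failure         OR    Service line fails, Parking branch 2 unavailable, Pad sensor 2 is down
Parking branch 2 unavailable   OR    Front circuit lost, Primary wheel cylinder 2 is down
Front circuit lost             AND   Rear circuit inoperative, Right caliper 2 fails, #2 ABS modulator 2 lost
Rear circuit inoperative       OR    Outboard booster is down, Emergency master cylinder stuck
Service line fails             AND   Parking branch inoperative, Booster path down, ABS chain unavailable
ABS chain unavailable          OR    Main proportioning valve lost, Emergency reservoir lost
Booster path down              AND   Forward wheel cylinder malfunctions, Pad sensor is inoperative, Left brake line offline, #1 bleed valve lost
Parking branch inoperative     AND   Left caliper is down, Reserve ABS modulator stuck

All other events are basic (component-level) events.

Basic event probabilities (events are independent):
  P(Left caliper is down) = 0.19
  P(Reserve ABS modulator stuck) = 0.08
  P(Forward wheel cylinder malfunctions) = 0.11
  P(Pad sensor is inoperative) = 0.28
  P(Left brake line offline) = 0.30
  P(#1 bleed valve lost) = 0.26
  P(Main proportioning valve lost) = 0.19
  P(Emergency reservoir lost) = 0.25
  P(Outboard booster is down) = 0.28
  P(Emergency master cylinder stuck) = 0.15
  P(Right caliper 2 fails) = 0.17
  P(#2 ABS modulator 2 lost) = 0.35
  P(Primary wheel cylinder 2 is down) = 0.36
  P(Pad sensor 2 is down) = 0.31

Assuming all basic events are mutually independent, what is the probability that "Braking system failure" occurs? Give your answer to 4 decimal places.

P(Parking branch inoperative) [AND] = 0.19 × 0.08 = 0.015200
P(Booster path down) [AND] = 0.11 × 0.28 × 0.30 × 0.26 = 0.002402
P(ABS chain unavailable) [OR] = 1 − (1−0.19) × (1−0.25) = 0.392500
P(Service line fails) [AND] = 0.015200 × 0.002402 × 0.392500 = 0.000014
P(Rear circuit inoperative) [OR] = 1 − (1−0.28) × (1−0.15) = 0.388000
P(Front circuit lost) [AND] = 0.388000 × 0.17 × 0.35 = 0.023086
P(Parking branch 2 unavailable) [OR] = 1 − (1−0.023086) × (1−0.36) = 0.374775
P(Braking system failure) [OR] = 1 − (1−0.000014) × (1−0.374775) × (1−0.31) = 0.568601
Rounded to 4 decimal places: P(Braking system failure) ≈ 0.5686.

0.5686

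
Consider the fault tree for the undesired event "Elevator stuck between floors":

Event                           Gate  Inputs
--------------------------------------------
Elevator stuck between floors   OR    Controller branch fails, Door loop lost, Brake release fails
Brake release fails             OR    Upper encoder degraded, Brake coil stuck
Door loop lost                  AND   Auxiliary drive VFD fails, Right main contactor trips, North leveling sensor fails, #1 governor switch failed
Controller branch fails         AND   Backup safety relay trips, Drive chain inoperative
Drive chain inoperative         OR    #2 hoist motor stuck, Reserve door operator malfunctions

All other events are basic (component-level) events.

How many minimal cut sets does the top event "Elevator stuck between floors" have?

Drive chain inoperative [OR]: union of children's cut sets → 2 cut set(s).
Controller branch fails [AND]: one cut set from each child combined → 1 × 2 = 2 cut set(s).
Door loop lost [AND]: one cut set from each child combined → 1 × 1 × 1 × 1 = 1 cut set(s).
Brake release fails [OR]: union of children's cut sets → 2 cut set(s).
Elevator stuck between floors [OR]: union of children's cut sets → 5 cut set(s).
Minimal cut sets: {#2 hoist motor stuck, Backup safety relay trips}; {Backup safety relay trips, Reserve door operator malfunctions}; {#1 governor switch failed, Auxiliary drive VFD fails, North leveling sensor fails, Right main contactor trips}; {Upper encoder degraded}; {Brake coil stuck}.

5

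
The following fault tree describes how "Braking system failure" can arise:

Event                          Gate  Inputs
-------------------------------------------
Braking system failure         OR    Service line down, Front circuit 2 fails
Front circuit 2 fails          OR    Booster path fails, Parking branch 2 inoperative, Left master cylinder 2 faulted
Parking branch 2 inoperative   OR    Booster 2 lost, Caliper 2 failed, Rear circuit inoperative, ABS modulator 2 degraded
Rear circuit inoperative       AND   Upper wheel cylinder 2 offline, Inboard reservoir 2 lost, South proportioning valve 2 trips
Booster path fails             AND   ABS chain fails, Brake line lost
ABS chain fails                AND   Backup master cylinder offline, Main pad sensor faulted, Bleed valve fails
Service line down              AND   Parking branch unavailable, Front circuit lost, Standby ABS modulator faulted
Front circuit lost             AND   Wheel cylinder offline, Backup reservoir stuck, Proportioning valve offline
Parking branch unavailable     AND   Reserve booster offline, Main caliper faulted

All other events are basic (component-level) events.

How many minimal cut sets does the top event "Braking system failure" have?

Parking branch unavailable [AND]: one cut set from each child combined → 1 × 1 = 1 cut set(s).
Front circuit lost [AND]: one cut set from each child combined → 1 × 1 × 1 = 1 cut set(s).
Service line down [AND]: one cut set from each child combined → 1 × 1 × 1 = 1 cut set(s).
ABS chain fails [AND]: one cut set from each child combined → 1 × 1 × 1 = 1 cut set(s).
Booster path fails [AND]: one cut set from each child combined → 1 × 1 = 1 cut set(s).
Rear circuit inoperative [AND]: one cut set from each child combined → 1 × 1 × 1 = 1 cut set(s).
Parking branch 2 inoperative [OR]: union of children's cut sets → 4 cut set(s).
Front circuit 2 fails [OR]: union of children's cut sets → 6 cut set(s).
Braking system failure [OR]: union of children's cut sets → 7 cut set(s).
Minimal cut sets: {Backup reservoir stuck, Main caliper faulted, Proportioning valve offline, Reserve booster offline, Standby ABS modulator faulted, Wheel cylinder offline}; {Backup master cylinder offline, Bleed valve fails, Brake line lost, Main pad sensor faulted}; {Booster 2 lost}; {Caliper 2 failed}; {Inboard reservoir 2 lost, South proportioning valve 2 trips, Upper wheel cylinder 2 offline}; {ABS modulator 2 degraded}; {Left master cylinder 2 faulted}.

7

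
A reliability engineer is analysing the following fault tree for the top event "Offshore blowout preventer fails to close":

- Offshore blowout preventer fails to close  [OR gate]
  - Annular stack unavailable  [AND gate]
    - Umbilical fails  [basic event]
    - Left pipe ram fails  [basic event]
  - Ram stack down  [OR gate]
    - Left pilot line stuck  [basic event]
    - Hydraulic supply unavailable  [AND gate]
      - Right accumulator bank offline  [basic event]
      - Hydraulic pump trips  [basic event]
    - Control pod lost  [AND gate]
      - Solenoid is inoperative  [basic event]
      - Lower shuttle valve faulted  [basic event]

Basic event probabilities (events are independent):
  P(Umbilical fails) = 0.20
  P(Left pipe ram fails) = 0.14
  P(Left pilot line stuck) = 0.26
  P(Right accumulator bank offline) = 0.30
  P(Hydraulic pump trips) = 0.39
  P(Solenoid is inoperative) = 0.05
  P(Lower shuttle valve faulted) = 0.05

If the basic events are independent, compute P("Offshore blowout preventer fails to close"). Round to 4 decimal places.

P(Annular stack unavailable) [AND] = 0.20 × 0.14 = 0.028000
P(Hydraulic supply unavailable) [AND] = 0.30 × 0.39 = 0.117000
P(Control pod lost) [AND] = 0.05 × 0.05 = 0.002500
P(Ram stack down) [OR] = 1 − (1−0.26) × (1−0.117000) × (1−0.002500) = 0.348214
P(Offshore blowout preventer fails to close) [OR] = 1 − (1−0.028000) × (1−0.348214) = 0.366464
Rounded to 4 decimal places: P(Offshore blowout preventer fails to close) ≈ 0.3665.

0.3665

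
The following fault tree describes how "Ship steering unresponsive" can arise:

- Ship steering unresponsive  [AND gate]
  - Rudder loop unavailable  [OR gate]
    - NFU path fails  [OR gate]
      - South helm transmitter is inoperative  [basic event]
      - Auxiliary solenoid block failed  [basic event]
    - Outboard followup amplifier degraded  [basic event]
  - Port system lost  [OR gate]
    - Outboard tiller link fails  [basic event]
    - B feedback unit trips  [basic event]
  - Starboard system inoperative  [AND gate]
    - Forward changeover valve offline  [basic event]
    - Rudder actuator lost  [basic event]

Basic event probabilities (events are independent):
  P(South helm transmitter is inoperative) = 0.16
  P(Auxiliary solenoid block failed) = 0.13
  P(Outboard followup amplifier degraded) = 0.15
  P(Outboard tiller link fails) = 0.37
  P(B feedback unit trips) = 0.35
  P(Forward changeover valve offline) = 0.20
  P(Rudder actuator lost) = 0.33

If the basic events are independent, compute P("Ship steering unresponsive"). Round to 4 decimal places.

0.0148

P(NFU path fails) [OR] = 1 − (1−0.16) × (1−0.13) = 0.269200
P(Rudder loop unavailable) [OR] = 1 − (1−0.269200) × (1−0.15) = 0.378820
P(Port system lost) [OR] = 1 − (1−0.37) × (1−0.35) = 0.590500
P(Starboard system inoperative) [AND] = 0.20 × 0.33 = 0.066000
P(Ship steering unresponsive) [AND] = 0.378820 × 0.590500 × 0.066000 = 0.014764
Rounded to 4 decimal places: P(Ship steering unresponsive) ≈ 0.0148.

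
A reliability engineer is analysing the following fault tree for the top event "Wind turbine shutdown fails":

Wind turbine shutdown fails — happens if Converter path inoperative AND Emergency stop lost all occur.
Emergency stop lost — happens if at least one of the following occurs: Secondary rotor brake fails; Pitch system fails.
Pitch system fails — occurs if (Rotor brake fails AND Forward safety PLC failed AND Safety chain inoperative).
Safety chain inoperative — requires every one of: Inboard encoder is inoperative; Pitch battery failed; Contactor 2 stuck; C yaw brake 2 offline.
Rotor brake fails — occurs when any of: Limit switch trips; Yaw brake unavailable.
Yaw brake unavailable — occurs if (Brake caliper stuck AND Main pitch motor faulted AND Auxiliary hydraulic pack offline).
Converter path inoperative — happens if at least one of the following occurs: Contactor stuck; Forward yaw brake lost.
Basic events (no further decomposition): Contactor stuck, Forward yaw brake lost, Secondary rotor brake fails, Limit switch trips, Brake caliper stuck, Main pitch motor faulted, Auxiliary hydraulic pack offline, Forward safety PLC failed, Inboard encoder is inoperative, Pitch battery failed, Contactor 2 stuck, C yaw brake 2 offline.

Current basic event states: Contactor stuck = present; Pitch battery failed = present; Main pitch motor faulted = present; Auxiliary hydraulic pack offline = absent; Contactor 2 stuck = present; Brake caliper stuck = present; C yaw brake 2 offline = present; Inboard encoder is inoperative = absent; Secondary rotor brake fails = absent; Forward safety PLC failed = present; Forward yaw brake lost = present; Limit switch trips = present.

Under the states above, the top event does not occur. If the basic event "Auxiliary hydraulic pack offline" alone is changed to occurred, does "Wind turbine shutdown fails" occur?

Counterfactual: set "Auxiliary hydraulic pack offline" to occurred.
Converter path inoperative [OR]: Contactor stuck=occurs, Forward yaw brake lost=occurs → at least one input occurs → occurs.
Yaw brake unavailable [AND]: Brake caliper stuck=occurs, Main pitch motor faulted=occurs, Auxiliary hydraulic pack offline=occurs → all inputs occur → occurs.
Rotor brake fails [OR]: Limit switch trips=occurs, Yaw brake unavailable=occurs → at least one input occurs → occurs.
Safety chain inoperative [AND]: Inboard encoder is inoperative=not, Pitch battery failed=occurs, Contactor 2 stuck=occurs, C yaw brake 2 offline=occurs → not all inputs occur → does not occur.
Pitch system fails [AND]: Rotor brake fails=occurs, Forward safety PLC failed=occurs, Safety chain inoperative=not → not all inputs occur → does not occur.
Emergency stop lost [OR]: Secondary rotor brake fails=not, Pitch system fails=not → no input occurs → does not occur.
Wind turbine shutdown fails [AND]: Converter path inoperative=occurs, Emergency stop lost=not → not all inputs occur → does not occur.

No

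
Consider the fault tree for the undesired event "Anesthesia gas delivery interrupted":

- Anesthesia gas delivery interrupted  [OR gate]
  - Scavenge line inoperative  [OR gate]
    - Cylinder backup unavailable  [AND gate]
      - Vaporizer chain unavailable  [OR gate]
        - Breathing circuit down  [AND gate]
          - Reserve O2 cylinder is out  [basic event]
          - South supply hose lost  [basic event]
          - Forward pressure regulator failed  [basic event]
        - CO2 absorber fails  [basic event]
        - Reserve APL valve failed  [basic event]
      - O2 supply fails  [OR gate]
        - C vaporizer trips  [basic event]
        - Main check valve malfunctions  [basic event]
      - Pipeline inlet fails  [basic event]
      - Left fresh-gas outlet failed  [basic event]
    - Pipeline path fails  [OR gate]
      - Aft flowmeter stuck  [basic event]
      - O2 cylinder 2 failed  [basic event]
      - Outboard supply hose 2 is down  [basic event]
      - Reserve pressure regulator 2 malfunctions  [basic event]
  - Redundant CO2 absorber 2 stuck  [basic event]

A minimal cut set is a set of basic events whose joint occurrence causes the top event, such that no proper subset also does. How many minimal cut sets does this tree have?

11

Breathing circuit down [AND]: one cut set from each child combined → 1 × 1 × 1 = 1 cut set(s).
Vaporizer chain unavailable [OR]: union of children's cut sets → 3 cut set(s).
O2 supply fails [OR]: union of children's cut sets → 2 cut set(s).
Cylinder backup unavailable [AND]: one cut set from each child combined → 3 × 2 × 1 × 1 = 6 cut set(s).
Pipeline path fails [OR]: union of children's cut sets → 4 cut set(s).
Scavenge line inoperative [OR]: union of children's cut sets → 10 cut set(s).
Anesthesia gas delivery interrupted [OR]: union of children's cut sets → 11 cut set(s).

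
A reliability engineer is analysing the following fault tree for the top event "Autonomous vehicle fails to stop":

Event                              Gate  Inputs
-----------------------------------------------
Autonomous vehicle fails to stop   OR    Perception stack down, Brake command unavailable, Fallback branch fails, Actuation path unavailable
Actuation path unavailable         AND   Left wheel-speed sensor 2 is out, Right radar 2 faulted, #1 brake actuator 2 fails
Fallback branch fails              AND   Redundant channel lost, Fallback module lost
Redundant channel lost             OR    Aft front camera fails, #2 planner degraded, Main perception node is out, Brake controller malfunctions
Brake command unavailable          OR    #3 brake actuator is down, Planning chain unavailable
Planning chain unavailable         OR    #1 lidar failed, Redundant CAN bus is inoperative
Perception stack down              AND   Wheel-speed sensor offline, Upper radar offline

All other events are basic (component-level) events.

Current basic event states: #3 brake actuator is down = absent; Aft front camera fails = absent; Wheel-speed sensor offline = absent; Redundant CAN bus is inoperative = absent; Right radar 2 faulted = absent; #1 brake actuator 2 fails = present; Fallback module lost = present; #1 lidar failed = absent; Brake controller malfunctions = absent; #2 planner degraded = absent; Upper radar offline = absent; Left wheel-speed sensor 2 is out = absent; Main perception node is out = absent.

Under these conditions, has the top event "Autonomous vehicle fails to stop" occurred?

Perception stack down [AND]: Wheel-speed sensor offline=not, Upper radar offline=not → not all inputs occur → does not occur.
Planning chain unavailable [OR]: #1 lidar failed=not, Redundant CAN bus is inoperative=not → no input occurs → does not occur.
Brake command unavailable [OR]: #3 brake actuator is down=not, Planning chain unavailable=not → no input occurs → does not occur.
Redundant channel lost [OR]: Aft front camera fails=not, #2 planner degraded=not, Main perception node is out=not, Brake controller malfunctions=not → no input occurs → does not occur.
Fallback branch fails [AND]: Redundant channel lost=not, Fallback module lost=occurs → not all inputs occur → does not occur.
Actuation path unavailable [AND]: Left wheel-speed sensor 2 is out=not, Right radar 2 faulted=not, #1 brake actuator 2 fails=occurs → not all inputs occur → does not occur.
Autonomous vehicle fails to stop [OR]: Perception stack down=not, Brake command unavailable=not, Fallback branch fails=not, Actuation path unavailable=not → no input occurs → does not occur.

No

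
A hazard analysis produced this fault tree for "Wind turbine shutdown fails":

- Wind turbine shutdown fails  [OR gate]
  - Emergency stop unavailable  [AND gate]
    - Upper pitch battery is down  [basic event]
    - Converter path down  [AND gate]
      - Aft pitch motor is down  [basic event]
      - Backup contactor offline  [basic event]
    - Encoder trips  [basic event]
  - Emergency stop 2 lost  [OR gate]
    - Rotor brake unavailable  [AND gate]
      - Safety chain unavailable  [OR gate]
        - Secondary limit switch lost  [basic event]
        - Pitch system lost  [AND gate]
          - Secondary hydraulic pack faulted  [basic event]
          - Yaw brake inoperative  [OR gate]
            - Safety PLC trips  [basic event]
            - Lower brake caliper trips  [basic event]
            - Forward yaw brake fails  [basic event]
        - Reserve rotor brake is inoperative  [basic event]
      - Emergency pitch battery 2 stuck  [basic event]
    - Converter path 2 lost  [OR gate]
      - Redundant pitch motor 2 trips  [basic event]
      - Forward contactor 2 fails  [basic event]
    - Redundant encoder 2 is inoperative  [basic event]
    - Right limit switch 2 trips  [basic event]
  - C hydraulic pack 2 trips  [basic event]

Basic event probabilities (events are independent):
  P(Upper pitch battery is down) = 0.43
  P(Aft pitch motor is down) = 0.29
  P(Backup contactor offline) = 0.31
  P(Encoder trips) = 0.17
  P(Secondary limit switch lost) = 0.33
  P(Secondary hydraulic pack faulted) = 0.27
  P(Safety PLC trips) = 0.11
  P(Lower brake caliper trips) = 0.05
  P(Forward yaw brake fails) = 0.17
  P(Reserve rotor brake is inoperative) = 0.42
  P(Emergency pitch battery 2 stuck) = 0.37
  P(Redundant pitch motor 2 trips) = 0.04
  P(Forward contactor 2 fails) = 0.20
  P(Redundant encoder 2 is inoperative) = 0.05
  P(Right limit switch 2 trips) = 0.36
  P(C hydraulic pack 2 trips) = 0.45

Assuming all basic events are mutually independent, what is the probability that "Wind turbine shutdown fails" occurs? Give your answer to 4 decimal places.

P(Converter path down) [AND] = 0.29 × 0.31 = 0.089900
P(Emergency stop unavailable) [AND] = 0.43 × 0.089900 × 0.17 = 0.006572
P(Yaw brake inoperative) [OR] = 1 − (1−0.11) × (1−0.05) × (1−0.17) = 0.298235
P(Pitch system lost) [AND] = 0.27 × 0.298235 = 0.080523
P(Safety chain unavailable) [OR] = 1 − (1−0.33) × (1−0.080523) × (1−0.42) = 0.642691
P(Rotor brake unavailable) [AND] = 0.642691 × 0.37 = 0.237796
P(Converter path 2 lost) [OR] = 1 − (1−0.04) × (1−0.20) = 0.232000
P(Emergency stop 2 lost) [OR] = 1 − (1−0.237796) × (1−0.232000) × (1−0.05) × (1−0.36) = 0.644093
P(Wind turbine shutdown fails) [OR] = 1 − (1−0.006572) × (1−0.644093) × (1−0.45) = 0.805538
Rounded to 4 decimal places: P(Wind turbine shutdown fails) ≈ 0.8055.

0.8055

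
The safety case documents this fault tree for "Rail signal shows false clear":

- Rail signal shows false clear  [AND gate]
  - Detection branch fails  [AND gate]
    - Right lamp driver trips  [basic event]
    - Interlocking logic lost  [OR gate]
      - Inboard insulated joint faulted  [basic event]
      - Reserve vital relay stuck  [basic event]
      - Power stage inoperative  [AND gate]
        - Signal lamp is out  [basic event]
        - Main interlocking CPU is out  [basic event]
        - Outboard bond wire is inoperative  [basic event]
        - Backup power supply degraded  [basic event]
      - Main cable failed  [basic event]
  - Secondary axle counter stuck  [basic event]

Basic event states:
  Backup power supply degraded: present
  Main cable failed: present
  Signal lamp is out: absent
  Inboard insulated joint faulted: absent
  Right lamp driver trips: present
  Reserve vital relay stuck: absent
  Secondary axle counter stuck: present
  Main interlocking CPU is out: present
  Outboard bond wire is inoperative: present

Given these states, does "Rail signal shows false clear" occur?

Power stage inoperative [AND]: Signal lamp is out=not, Main interlocking CPU is out=occurs, Outboard bond wire is inoperative=occurs, Backup power supply degraded=occurs → not all inputs occur → does not occur.
Interlocking logic lost [OR]: Inboard insulated joint faulted=not, Reserve vital relay stuck=not, Power stage inoperative=not, Main cable failed=occurs → at least one input occurs → occurs.
Detection branch fails [AND]: Right lamp driver trips=occurs, Interlocking logic lost=occurs → all inputs occur → occurs.
Rail signal shows false clear [AND]: Detection branch fails=occurs, Secondary axle counter stuck=occurs → all inputs occur → occurs.

Yes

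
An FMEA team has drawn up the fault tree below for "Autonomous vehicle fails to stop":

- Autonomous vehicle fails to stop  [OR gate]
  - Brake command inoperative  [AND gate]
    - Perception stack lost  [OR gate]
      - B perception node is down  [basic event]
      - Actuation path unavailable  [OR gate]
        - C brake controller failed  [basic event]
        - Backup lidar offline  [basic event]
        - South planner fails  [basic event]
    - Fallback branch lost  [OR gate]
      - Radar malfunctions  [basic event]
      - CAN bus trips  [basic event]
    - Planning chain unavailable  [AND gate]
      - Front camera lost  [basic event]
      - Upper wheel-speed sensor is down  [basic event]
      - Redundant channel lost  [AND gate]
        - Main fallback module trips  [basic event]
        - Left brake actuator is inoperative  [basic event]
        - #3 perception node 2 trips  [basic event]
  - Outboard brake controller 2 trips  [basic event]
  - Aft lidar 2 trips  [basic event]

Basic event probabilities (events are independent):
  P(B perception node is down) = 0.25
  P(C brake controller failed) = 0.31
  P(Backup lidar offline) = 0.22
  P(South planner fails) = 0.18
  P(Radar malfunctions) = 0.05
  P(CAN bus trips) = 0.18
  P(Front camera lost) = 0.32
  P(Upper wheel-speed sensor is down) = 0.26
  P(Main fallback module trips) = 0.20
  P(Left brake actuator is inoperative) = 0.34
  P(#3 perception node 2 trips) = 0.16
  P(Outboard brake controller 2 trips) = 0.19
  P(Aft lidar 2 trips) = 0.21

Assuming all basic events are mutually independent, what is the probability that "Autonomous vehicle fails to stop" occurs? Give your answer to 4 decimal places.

0.3602

P(Actuation path unavailable) [OR] = 1 − (1−0.31) × (1−0.22) × (1−0.18) = 0.558676
P(Perception stack lost) [OR] = 1 − (1−0.25) × (1−0.558676) = 0.669007
P(Fallback branch lost) [OR] = 1 − (1−0.05) × (1−0.18) = 0.221000
P(Redundant channel lost) [AND] = 0.20 × 0.34 × 0.16 = 0.010880
P(Planning chain unavailable) [AND] = 0.32 × 0.26 × 0.010880 = 0.000905
P(Brake command inoperative) [AND] = 0.669007 × 0.221000 × 0.000905 = 0.000134
P(Autonomous vehicle fails to stop) [OR] = 1 − (1−0.000134) × (1−0.19) × (1−0.21) = 0.360186
Rounded to 4 decimal places: P(Autonomous vehicle fails to stop) ≈ 0.3602.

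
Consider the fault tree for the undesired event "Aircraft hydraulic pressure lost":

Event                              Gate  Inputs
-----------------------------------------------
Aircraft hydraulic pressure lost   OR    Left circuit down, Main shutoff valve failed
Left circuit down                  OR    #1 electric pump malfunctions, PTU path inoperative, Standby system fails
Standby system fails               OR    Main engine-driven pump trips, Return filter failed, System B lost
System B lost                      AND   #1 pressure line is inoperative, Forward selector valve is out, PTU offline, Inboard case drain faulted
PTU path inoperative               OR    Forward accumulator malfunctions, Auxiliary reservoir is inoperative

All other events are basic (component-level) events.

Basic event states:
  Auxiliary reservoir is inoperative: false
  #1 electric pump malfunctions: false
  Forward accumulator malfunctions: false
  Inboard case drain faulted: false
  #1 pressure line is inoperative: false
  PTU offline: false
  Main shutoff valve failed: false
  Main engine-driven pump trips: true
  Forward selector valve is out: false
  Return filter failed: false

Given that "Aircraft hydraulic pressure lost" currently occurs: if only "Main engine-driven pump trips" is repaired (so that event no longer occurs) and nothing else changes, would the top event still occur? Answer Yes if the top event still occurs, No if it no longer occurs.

No

Counterfactual: set "Main engine-driven pump trips" to not occurred.
PTU path inoperative [OR]: Forward accumulator malfunctions=not, Auxiliary reservoir is inoperative=not → no input occurs → does not occur.
System B lost [AND]: #1 pressure line is inoperative=not, Forward selector valve is out=not, PTU offline=not, Inboard case drain faulted=not → not all inputs occur → does not occur.
Standby system fails [OR]: Main engine-driven pump trips=not, Return filter failed=not, System B lost=not → no input occurs → does not occur.
Left circuit down [OR]: #1 electric pump malfunctions=not, PTU path inoperative=not, Standby system fails=not → no input occurs → does not occur.
Aircraft hydraulic pressure lost [OR]: Left circuit down=not, Main shutoff valve failed=not → no input occurs → does not occur.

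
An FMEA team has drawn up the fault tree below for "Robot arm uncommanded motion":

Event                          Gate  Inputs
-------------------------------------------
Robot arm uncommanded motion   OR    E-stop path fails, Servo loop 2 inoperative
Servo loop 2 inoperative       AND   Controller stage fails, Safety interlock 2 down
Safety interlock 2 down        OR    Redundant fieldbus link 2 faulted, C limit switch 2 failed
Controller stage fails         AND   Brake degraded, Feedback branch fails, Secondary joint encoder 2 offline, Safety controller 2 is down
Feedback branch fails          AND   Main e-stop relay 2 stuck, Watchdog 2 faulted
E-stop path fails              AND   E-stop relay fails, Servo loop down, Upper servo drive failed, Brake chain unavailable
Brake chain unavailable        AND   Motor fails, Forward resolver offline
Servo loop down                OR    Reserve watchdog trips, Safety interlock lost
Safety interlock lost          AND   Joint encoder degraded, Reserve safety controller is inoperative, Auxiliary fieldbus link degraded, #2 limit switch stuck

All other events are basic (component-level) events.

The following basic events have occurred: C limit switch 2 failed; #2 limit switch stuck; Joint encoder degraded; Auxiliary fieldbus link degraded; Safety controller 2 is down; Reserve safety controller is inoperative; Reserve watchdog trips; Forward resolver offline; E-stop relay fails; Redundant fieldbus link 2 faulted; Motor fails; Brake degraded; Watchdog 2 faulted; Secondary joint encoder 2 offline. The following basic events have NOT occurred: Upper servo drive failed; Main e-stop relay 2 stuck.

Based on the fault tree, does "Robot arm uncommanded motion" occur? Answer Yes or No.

No

Safety interlock lost [AND]: Joint encoder degraded=occurs, Reserve safety controller is inoperative=occurs, Auxiliary fieldbus link degraded=occurs, #2 limit switch stuck=occurs → all inputs occur → occurs.
Servo loop down [OR]: Reserve watchdog trips=occurs, Safety interlock lost=occurs → at least one input occurs → occurs.
Brake chain unavailable [AND]: Motor fails=occurs, Forward resolver offline=occurs → all inputs occur → occurs.
E-stop path fails [AND]: E-stop relay fails=occurs, Servo loop down=occurs, Upper servo drive failed=not, Brake chain unavailable=occurs → not all inputs occur → does not occur.
Feedback branch fails [AND]: Main e-stop relay 2 stuck=not, Watchdog 2 faulted=occurs → not all inputs occur → does not occur.
Controller stage fails [AND]: Brake degraded=occurs, Feedback branch fails=not, Secondary joint encoder 2 offline=occurs, Safety controller 2 is down=occurs → not all inputs occur → does not occur.
Safety interlock 2 down [OR]: Redundant fieldbus link 2 faulted=occurs, C limit switch 2 failed=occurs → at least one input occurs → occurs.
Servo loop 2 inoperative [AND]: Controller stage fails=not, Safety interlock 2 down=occurs → not all inputs occur → does not occur.
Robot arm uncommanded motion [OR]: E-stop path fails=not, Servo loop 2 inoperative=not → no input occurs → does not occur.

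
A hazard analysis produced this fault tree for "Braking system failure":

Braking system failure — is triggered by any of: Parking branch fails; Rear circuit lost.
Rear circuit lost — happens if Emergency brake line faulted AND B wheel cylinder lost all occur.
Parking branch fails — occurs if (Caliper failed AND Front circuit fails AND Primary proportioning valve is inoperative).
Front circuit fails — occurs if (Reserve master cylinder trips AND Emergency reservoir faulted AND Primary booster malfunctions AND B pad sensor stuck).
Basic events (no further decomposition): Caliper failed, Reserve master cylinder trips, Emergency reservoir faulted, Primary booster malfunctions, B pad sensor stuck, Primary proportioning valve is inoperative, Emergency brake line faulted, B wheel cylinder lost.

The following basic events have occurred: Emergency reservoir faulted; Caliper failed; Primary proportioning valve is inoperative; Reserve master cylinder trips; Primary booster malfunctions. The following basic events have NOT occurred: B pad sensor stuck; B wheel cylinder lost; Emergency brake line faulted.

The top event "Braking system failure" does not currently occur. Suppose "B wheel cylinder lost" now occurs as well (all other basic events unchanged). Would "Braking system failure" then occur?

No

Counterfactual: set "B wheel cylinder lost" to occurred.
Front circuit fails [AND]: Reserve master cylinder trips=occurs, Emergency reservoir faulted=occurs, Primary booster malfunctions=occurs, B pad sensor stuck=not → not all inputs occur → does not occur.
Parking branch fails [AND]: Caliper failed=occurs, Front circuit fails=not, Primary proportioning valve is inoperative=occurs → not all inputs occur → does not occur.
Rear circuit lost [AND]: Emergency brake line faulted=not, B wheel cylinder lost=occurs → not all inputs occur → does not occur.
Braking system failure [OR]: Parking branch fails=not, Rear circuit lost=not → no input occurs → does not occur.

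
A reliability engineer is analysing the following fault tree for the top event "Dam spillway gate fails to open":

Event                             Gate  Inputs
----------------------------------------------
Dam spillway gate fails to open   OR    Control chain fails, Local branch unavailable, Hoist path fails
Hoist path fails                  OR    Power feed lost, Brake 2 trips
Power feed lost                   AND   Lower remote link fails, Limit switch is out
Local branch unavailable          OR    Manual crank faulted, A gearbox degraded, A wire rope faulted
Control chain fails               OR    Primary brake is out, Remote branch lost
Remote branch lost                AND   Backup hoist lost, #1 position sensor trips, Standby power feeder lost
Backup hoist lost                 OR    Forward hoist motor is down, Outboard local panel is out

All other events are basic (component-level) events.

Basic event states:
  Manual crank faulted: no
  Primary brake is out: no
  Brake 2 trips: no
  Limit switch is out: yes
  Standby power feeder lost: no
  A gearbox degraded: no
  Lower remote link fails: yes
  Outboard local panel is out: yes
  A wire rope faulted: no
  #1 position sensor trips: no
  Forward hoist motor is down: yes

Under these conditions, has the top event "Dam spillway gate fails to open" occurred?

Backup hoist lost [OR]: Forward hoist motor is down=occurs, Outboard local panel is out=occurs → at least one input occurs → occurs.
Remote branch lost [AND]: Backup hoist lost=occurs, #1 position sensor trips=not, Standby power feeder lost=not → not all inputs occur → does not occur.
Control chain fails [OR]: Primary brake is out=not, Remote branch lost=not → no input occurs → does not occur.
Local branch unavailable [OR]: Manual crank faulted=not, A gearbox degraded=not, A wire rope faulted=not → no input occurs → does not occur.
Power feed lost [AND]: Lower remote link fails=occurs, Limit switch is out=occurs → all inputs occur → occurs.
Hoist path fails [OR]: Power feed lost=occurs, Brake 2 trips=not → at least one input occurs → occurs.
Dam spillway gate fails to open [OR]: Control chain fails=not, Local branch unavailable=not, Hoist path fails=occurs → at least one input occurs → occurs.

Yes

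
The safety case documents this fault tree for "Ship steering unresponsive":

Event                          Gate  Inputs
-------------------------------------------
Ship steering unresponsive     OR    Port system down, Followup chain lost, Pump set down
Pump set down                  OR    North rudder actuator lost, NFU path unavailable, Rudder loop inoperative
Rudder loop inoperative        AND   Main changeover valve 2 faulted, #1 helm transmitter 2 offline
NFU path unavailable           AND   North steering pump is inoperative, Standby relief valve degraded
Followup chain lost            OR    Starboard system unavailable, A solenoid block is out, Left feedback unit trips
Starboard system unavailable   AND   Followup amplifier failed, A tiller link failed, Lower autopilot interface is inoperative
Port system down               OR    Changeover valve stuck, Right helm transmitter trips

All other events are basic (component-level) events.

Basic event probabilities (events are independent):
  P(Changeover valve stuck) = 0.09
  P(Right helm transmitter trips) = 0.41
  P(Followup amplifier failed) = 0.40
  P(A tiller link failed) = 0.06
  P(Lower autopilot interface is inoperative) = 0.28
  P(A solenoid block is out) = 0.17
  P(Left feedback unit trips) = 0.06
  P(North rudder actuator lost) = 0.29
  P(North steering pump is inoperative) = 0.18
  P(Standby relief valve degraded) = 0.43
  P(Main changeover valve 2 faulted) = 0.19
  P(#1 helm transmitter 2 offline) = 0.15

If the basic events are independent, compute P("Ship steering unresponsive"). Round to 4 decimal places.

0.7352

P(Port system down) [OR] = 1 − (1−0.09) × (1−0.41) = 0.463100
P(Starboard system unavailable) [AND] = 0.40 × 0.06 × 0.28 = 0.006720
P(Followup chain lost) [OR] = 1 − (1−0.006720) × (1−0.17) × (1−0.06) = 0.225043
P(NFU path unavailable) [AND] = 0.18 × 0.43 = 0.077400
P(Rudder loop inoperative) [AND] = 0.19 × 0.15 = 0.028500
P(Pump set down) [OR] = 1 − (1−0.29) × (1−0.077400) × (1−0.028500) = 0.363623
P(Ship steering unresponsive) [OR] = 1 − (1−0.463100) × (1−0.225043) × (1−0.363623) = 0.735220
Rounded to 4 decimal places: P(Ship steering unresponsive) ≈ 0.7352.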